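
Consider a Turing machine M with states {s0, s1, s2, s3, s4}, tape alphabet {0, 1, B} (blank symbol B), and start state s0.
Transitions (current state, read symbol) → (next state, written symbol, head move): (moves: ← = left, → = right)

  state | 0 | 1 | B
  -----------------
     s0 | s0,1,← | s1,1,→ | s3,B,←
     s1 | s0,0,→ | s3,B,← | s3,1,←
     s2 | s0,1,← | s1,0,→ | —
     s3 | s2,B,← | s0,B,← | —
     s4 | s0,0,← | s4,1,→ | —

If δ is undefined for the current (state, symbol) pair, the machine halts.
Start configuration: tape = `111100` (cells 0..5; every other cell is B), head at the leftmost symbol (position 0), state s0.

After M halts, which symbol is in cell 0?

s0 | BB[1]11100   read 1 → write 1, move →, go to s1
s1 | BB1[1]1100   read 1 → write B, move ←, go to s3
s3 | BB[1]B1100   read 1 → write B, move ←, go to s0
s0 | B[B]BB1100   read B → write B, move ←, go to s3
s3 | [B]BBB1100
Cell 0 holds B when M halts.

B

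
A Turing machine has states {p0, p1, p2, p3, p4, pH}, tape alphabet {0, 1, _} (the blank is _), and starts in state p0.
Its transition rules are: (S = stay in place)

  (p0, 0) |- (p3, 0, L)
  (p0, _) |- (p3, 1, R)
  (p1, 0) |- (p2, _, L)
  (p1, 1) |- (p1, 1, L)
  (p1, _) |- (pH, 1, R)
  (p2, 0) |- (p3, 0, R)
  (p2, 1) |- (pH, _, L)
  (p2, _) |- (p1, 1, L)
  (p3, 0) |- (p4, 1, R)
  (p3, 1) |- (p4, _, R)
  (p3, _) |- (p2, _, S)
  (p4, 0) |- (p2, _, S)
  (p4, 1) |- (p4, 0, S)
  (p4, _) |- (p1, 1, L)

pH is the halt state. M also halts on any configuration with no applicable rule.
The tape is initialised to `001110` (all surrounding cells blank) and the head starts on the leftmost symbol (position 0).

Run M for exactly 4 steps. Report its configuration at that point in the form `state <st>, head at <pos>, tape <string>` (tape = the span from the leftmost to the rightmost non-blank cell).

p0 | __[0]01110   read 0 → write 0, move L, go to p3
p3 | _[_]001110   read _ → write _, move S, go to p2
p2 | _[_]001110   read _ → write 1, move L, go to p1
p1 | [_]1001110   read _ → write 1, move R, go to pH
pH | 1[1]001110
After 4 steps: state pH, head at -1, tape 11001110.

state pH, head at -1, tape 11001110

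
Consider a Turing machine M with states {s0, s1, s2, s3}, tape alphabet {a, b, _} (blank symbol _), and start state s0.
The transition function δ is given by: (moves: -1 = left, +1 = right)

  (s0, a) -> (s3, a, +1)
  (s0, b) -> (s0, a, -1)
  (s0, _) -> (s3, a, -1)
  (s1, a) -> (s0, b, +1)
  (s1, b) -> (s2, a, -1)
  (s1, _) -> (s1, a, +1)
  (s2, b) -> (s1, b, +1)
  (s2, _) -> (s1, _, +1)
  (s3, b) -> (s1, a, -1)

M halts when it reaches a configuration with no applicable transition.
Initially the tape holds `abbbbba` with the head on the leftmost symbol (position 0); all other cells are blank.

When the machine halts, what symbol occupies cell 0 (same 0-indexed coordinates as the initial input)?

b

state=s0 head=0 tape=[a]bbbbba   (s0,a)→(s3,a,+1)
state=s3 head=1 tape=a[b]bbbba   (s3,b)→(s1,a,-1)
state=s1 head=0 tape=[a]abbbba   (s1,a)→(s0,b,+1)
state=s0 head=1 tape=b[a]bbbba   (s0,a)→(s3,a,+1)
state=s3 head=2 tape=ba[b]bbba   (s3,b)→(s1,a,-1)
state=s1 head=1 tape=b[a]abbba   (s1,a)→(s0,b,+1)
state=s0 head=2 tape=bb[a]bbba   (s0,a)→(s3,a,+1)
state=s3 head=3 tape=bba[b]bba   (s3,b)→(s1,a,-1)
state=s1 head=2 tape=bb[a]abba   (s1,a)→(s0,b,+1)
state=s0 head=3 tape=bbb[a]bba   (s0,a)→(s3,a,+1)
state=s3 head=4 tape=bbba[b]ba   (s3,b)→(s1,a,-1)
state=s1 head=3 tape=bbb[a]aba   (s1,a)→(s0,b,+1)
state=s0 head=4 tape=bbbb[a]ba   (s0,a)→(s3,a,+1)
state=s3 head=5 tape=bbbba[b]a   (s3,b)→(s1,a,-1)
state=s1 head=4 tape=bbbb[a]aa   (s1,a)→(s0,b,+1)
state=s0 head=5 tape=bbbbb[a]a   (s0,a)→(s3,a,+1)
state=s3 head=6 tape=bbbbba[a]
Cell 0 holds b when M halts.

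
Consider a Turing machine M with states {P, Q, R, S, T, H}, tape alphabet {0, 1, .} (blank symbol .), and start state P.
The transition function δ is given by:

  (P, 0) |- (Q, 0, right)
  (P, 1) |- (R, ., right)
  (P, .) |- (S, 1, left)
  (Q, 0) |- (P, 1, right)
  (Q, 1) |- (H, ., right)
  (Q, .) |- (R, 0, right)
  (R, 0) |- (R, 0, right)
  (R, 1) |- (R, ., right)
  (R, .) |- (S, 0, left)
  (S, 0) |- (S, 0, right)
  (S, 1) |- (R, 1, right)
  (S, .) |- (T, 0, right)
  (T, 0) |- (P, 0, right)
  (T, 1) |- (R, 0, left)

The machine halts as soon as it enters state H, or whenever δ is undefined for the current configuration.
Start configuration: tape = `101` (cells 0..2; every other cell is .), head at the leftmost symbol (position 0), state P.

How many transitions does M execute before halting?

P | [1]01......   read 1 → write ., move right, go to R
R | .[0]1......   read 0 → write 0, move right, go to R
R | .0[1]......   read 1 → write ., move right, go to R
R | .0.[.].....   read . → write 0, move left, go to S
S | .0[.]0.....   read . → write 0, move right, go to T
T | .00[0].....   read 0 → write 0, move right, go to P
P | .000[.]....   read . → write 1, move left, go to S
S | .00[0]1....   read 0 → write 0, move right, go to S
S | .000[1]....   read 1 → write 1, move right, go to R
R | .0001[.]...   read . → write 0, move left, go to S
S | .000[1]0...   read 1 → write 1, move right, go to R
R | .0001[0]...   read 0 → write 0, move right, go to R
R | .00010[.]..   read . → write 0, move left, go to S
S | .0001[0]0..   read 0 → write 0, move right, go to S
S | .00010[0]..   read 0 → write 0, move right, go to S
S | .000100[.].   read . → write 0, move right, go to T
T | .0001000[.]
M halts after 16 transitions.

16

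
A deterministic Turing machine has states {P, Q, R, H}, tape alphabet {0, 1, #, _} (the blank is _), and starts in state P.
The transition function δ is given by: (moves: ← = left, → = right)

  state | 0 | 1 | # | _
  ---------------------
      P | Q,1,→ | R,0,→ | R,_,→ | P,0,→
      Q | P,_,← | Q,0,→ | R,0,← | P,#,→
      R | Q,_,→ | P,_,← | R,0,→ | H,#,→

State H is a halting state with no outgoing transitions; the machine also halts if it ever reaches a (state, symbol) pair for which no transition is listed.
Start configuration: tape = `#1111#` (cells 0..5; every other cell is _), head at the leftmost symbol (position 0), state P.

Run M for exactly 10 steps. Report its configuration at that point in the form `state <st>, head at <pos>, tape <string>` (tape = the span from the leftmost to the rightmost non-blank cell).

P | [#]1111#_   read # → write _, move →, go to R
R | _[1]111#_   read 1 → write _, move ←, go to P
P | [_]_111#_   read _ → write 0, move →, go to P
P | 0[_]111#_   read _ → write 0, move →, go to P
P | 00[1]11#_   read 1 → write 0, move →, go to R
R | 000[1]1#_   read 1 → write _, move ←, go to P
P | 00[0]_1#_   read 0 → write 1, move →, go to Q
Q | 001[_]1#_   read _ → write #, move →, go to P
P | 001#[1]#_   read 1 → write 0, move →, go to R
R | 001#0[#]_   read # → write 0, move →, go to R
R | 001#00[_]
After 10 steps: state R, head at 6, tape 001#00.

state R, head at 6, tape 001#00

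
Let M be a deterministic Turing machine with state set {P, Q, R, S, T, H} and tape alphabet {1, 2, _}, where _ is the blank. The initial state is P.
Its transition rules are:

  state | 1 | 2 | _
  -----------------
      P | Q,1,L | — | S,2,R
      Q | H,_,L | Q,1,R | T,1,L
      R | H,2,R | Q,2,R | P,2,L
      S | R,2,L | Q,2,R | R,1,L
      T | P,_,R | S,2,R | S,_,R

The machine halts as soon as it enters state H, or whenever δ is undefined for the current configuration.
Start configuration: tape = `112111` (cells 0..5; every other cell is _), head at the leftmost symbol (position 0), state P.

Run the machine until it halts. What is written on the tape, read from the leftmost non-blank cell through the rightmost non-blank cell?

221_12111

P | ___[1]12111   read 1 → write 1, move L, go to Q
Q | __[_]112111   read _ → write 1, move L, go to T
T | _[_]1112111   read _ → write _, move R, go to S
S | __[1]112111   read 1 → write 2, move L, go to R
R | _[_]2112111   read _ → write 2, move L, go to P
P | [_]22112111   read _ → write 2, move R, go to S
S | 2[2]2112111   read 2 → write 2, move R, go to Q
Q | 22[2]112111   read 2 → write 1, move R, go to Q
Q | 221[1]12111   read 1 → write _, move L, go to H
H | 22[1]_12111
The non-blank tape span at halt is 221_12111.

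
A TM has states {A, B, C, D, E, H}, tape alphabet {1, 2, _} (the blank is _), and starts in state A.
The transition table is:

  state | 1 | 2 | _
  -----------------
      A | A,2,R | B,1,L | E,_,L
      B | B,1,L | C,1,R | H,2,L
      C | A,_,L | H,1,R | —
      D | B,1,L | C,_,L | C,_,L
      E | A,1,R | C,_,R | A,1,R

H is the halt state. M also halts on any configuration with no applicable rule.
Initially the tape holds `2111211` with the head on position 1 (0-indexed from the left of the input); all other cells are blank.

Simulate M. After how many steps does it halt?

9

A | 2[1]11211   read 1 → write 2, move R, go to A
A | 22[1]1211   read 1 → write 2, move R, go to A
A | 222[1]211   read 1 → write 2, move R, go to A
A | 2222[2]11   read 2 → write 1, move L, go to B
B | 222[2]111   read 2 → write 1, move R, go to C
C | 2221[1]11   read 1 → write _, move L, go to A
A | 222[1]_11   read 1 → write 2, move R, go to A
A | 2222[_]11   read _ → write _, move L, go to E
E | 222[2]_11   read 2 → write _, move R, go to C
C | 222_[_]11
M halts after 9 transitions.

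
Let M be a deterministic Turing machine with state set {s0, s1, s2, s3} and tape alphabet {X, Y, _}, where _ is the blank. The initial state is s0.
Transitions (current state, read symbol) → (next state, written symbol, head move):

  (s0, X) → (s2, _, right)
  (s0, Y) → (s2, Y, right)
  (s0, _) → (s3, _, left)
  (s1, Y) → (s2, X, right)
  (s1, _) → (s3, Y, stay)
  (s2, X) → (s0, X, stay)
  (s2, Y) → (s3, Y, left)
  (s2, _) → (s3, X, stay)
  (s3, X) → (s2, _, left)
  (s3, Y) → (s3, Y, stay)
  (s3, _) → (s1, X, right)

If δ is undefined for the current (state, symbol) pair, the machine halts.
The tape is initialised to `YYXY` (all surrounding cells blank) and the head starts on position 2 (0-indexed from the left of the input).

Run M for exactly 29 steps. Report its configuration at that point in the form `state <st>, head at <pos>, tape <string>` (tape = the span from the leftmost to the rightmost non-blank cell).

state s3, head at 0, tape YY

s0 | YY[X]Y_   read X → write _, move right, go to s2
s2 | YY_[Y]_   read Y → write Y, move left, go to s3
s3 | YY[_]Y_   read _ → write X, move right, go to s1
s1 | YYX[Y]_   read Y → write X, move right, go to s2
s2 | YYXX[_]   read _ → write X, move stay, go to s3
s3 | YYXX[X]   read X → write _, move left, go to s2
s2 | YYX[X]_   read X → write X, move stay, go to s0
s0 | YYX[X]_   read X → write _, move right, go to s2
s2 | YYX_[_]   read _ → write X, move stay, go to s3
s3 | YYX_[X]   read X → write _, move left, go to s2
s2 | YYX[_]_   read _ → write X, move stay, go to s3
s3 | YYX[X]_   read X → write _, move left, go to s2
s2 | YY[X]__   read X → write X, move stay, go to s0
s0 | YY[X]__   read X → write _, move right, go to s2
s2 | YY_[_]_   read _ → write X, move stay, go to s3
s3 | YY_[X]_   read X → write _, move left, go to s2
s2 | YY[_]__   read _ → write X, move stay, go to s3
s3 | YY[X]__   read X → write _, move left, go to s2
s2 | Y[Y]___   read Y → write Y, move left, go to s3
s3 | [Y]Y___   read Y → write Y, move stay, go to s3
s3 | [Y]Y___   read Y → write Y, move stay, go to s3
s3 | [Y]Y___   read Y → write Y, move stay, go to s3
s3 | [Y]Y___   read Y → write Y, move stay, go to s3
s3 | [Y]Y___   read Y → write Y, move stay, go to s3
s3 | [Y]Y___   read Y → write Y, move stay, go to s3
s3 | [Y]Y___   read Y → write Y, move stay, go to s3
s3 | [Y]Y___   read Y → write Y, move stay, go to s3
s3 | [Y]Y___   read Y → write Y, move stay, go to s3
s3 | [Y]Y___   read Y → write Y, move stay, go to s3
s3 | [Y]Y___
After 29 steps: state s3, head at 0, tape YY.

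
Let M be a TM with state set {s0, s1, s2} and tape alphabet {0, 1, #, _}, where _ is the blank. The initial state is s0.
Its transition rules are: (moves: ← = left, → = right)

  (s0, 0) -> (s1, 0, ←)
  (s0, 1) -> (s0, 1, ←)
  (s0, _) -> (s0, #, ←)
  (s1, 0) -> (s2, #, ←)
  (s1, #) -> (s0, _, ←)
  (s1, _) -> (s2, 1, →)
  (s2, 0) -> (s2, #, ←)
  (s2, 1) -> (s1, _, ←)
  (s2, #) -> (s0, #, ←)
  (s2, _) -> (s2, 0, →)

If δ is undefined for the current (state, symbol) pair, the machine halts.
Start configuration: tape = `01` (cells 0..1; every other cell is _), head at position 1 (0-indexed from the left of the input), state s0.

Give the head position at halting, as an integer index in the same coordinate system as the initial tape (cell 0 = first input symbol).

state=s0 head=1 tape=__0[1]   (s0,1)→(s0,1,←)
state=s0 head=0 tape=__[0]1   (s0,0)→(s1,0,←)
state=s1 head=-1 tape=_[_]01   (s1,_)→(s2,1,→)
state=s2 head=0 tape=_1[0]1   (s2,0)→(s2,#,←)
state=s2 head=-1 tape=_[1]#1   (s2,1)→(s1,_,←)
state=s1 head=-2 tape=[_]_#1   (s1,_)→(s2,1,→)
state=s2 head=-1 tape=1[_]#1   (s2,_)→(s2,0,→)
state=s2 head=0 tape=10[#]1   (s2,#)→(s0,#,←)
state=s0 head=-1 tape=1[0]#1   (s0,0)→(s1,0,←)
state=s1 head=-2 tape=[1]0#1
At halt the head is at cell -2.

-2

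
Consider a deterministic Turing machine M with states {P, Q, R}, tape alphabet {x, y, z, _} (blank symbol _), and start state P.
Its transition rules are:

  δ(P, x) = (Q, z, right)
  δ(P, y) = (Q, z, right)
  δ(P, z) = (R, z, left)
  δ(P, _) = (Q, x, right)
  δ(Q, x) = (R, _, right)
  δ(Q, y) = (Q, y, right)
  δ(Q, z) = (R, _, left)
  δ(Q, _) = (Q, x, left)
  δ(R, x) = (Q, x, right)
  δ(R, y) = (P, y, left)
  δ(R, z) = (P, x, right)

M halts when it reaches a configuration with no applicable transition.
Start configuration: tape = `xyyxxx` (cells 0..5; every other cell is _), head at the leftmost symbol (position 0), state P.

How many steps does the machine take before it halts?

6

state=P head=0 tape=[x]yyxxx_   (P,x)→(Q,z,right)
state=Q head=1 tape=z[y]yxxx_   (Q,y)→(Q,y,right)
state=Q head=2 tape=zy[y]xxx_   (Q,y)→(Q,y,right)
state=Q head=3 tape=zyy[x]xx_   (Q,x)→(R,_,right)
state=R head=4 tape=zyy_[x]x_   (R,x)→(Q,x,right)
state=Q head=5 tape=zyy_x[x]_   (Q,x)→(R,_,right)
state=R head=6 tape=zyy_x_[_]
M halts after 6 transitions.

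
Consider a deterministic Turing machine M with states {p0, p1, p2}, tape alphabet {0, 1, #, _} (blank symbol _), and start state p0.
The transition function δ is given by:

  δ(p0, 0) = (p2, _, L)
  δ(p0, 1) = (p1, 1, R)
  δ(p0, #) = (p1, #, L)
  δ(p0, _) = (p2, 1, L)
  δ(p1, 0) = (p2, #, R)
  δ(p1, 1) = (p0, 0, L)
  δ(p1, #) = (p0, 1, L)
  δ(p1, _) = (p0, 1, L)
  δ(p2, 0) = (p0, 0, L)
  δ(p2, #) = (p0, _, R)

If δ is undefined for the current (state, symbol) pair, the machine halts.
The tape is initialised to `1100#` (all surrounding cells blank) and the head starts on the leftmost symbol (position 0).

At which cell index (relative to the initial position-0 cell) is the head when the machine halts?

-2

p0 | __[1]100#   read 1 → write 1, move R, go to p1
p1 | __1[1]00#   read 1 → write 0, move L, go to p0
p0 | __[1]000#   read 1 → write 1, move R, go to p1
p1 | __1[0]00#   read 0 → write #, move R, go to p2
p2 | __1#[0]0#   read 0 → write 0, move L, go to p0
p0 | __1[#]00#   read # → write #, move L, go to p1
p1 | __[1]#00#   read 1 → write 0, move L, go to p0
p0 | _[_]0#00#   read _ → write 1, move L, go to p2
p2 | [_]10#00#
At halt the head is at cell -2.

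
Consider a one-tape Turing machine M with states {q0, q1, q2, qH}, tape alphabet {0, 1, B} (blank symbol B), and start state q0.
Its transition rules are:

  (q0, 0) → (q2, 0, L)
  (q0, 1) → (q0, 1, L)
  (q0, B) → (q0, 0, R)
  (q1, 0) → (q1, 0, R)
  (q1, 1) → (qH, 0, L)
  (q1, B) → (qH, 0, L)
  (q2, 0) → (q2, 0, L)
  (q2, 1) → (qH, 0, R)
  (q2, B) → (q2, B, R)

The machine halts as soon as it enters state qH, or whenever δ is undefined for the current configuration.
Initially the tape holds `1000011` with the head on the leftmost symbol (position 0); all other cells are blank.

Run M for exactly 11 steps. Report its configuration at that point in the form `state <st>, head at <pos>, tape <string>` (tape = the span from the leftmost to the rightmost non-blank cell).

q0 | BB[1]000011   read 1 → write 1, move L, go to q0
q0 | B[B]1000011   read B → write 0, move R, go to q0
q0 | B0[1]000011   read 1 → write 1, move L, go to q0
q0 | B[0]1000011   read 0 → write 0, move L, go to q2
q2 | [B]01000011   read B → write B, move R, go to q2
q2 | B[0]1000011   read 0 → write 0, move L, go to q2
q2 | [B]01000011   read B → write B, move R, go to q2
q2 | B[0]1000011   read 0 → write 0, move L, go to q2
q2 | [B]01000011   read B → write B, move R, go to q2
q2 | B[0]1000011   read 0 → write 0, move L, go to q2
q2 | [B]01000011   read B → write B, move R, go to q2
q2 | B[0]1000011
After 11 steps: state q2, head at -1, tape 01000011.

state q2, head at -1, tape 01000011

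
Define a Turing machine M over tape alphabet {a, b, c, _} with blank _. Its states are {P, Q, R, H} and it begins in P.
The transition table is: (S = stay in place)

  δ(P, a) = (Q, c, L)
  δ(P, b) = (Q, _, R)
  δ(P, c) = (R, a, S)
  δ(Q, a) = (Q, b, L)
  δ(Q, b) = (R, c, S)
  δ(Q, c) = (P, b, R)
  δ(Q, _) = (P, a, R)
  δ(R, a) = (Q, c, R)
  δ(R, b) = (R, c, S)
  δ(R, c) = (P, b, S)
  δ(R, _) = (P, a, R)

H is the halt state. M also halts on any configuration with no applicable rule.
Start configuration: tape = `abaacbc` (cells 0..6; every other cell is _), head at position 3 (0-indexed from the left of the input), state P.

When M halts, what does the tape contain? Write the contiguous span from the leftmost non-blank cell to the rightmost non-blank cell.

state=P head=3 tape=aba[a]cbc_   (P,a)→(Q,c,L)
state=Q head=2 tape=ab[a]ccbc_   (Q,a)→(Q,b,L)
state=Q head=1 tape=a[b]bccbc_   (Q,b)→(R,c,S)
state=R head=1 tape=a[c]bccbc_   (R,c)→(P,b,S)
state=P head=1 tape=a[b]bccbc_   (P,b)→(Q,_,R)
state=Q head=2 tape=a_[b]ccbc_   (Q,b)→(R,c,S)
state=R head=2 tape=a_[c]ccbc_   (R,c)→(P,b,S)
state=P head=2 tape=a_[b]ccbc_   (P,b)→(Q,_,R)
state=Q head=3 tape=a__[c]cbc_   (Q,c)→(P,b,R)
state=P head=4 tape=a__b[c]bc_   (P,c)→(R,a,S)
state=R head=4 tape=a__b[a]bc_   (R,a)→(Q,c,R)
state=Q head=5 tape=a__bc[b]c_   (Q,b)→(R,c,S)
state=R head=5 tape=a__bc[c]c_   (R,c)→(P,b,S)
state=P head=5 tape=a__bc[b]c_   (P,b)→(Q,_,R)
state=Q head=6 tape=a__bc_[c]_   (Q,c)→(P,b,R)
state=P head=7 tape=a__bc_b[_]
The non-blank tape span at halt is a__bc_b.

a__bc_b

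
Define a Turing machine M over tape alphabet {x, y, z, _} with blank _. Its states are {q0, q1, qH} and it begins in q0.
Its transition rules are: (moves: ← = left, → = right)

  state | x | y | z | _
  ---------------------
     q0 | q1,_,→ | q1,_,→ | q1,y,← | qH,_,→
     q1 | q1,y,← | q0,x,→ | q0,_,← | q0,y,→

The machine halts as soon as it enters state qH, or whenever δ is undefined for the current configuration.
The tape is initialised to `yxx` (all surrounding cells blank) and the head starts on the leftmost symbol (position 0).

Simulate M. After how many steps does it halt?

q0 | [y]xx___   read y → write _, move →, go to q1
q1 | _[x]x___   read x → write y, move ←, go to q1
q1 | [_]yx___   read _ → write y, move →, go to q0
q0 | y[y]x___   read y → write _, move →, go to q1
q1 | y_[x]___   read x → write y, move ←, go to q1
q1 | y[_]y___   read _ → write y, move →, go to q0
q0 | yy[y]___   read y → write _, move →, go to q1
q1 | yy_[_]__   read _ → write y, move →, go to q0
q0 | yy_y[_]_   read _ → write _, move →, go to qH
qH | yy_y_[_]
M halts after 9 transitions.

9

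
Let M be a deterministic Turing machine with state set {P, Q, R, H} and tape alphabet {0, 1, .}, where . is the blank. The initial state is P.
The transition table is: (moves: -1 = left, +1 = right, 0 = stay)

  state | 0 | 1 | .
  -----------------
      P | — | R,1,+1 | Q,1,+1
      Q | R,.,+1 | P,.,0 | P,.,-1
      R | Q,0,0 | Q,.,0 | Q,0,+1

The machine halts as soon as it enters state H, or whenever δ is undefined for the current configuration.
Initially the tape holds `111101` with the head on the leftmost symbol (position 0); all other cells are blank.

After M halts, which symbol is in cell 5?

state=P head=0 tape=[1]11101.   (P,1)→(R,1,+1)
state=R head=1 tape=1[1]1101.   (R,1)→(Q,.,0)
state=Q head=1 tape=1[.]1101.   (Q,.)→(P,.,-1)
state=P head=0 tape=[1].1101.   (P,1)→(R,1,+1)
state=R head=1 tape=1[.]1101.   (R,.)→(Q,0,+1)
state=Q head=2 tape=10[1]101.   (Q,1)→(P,.,0)
state=P head=2 tape=10[.]101.   (P,.)→(Q,1,+1)
state=Q head=3 tape=101[1]01.   (Q,1)→(P,.,0)
state=P head=3 tape=101[.]01.   (P,.)→(Q,1,+1)
state=Q head=4 tape=1011[0]1.   (Q,0)→(R,.,+1)
state=R head=5 tape=1011.[1].   (R,1)→(Q,.,0)
state=Q head=5 tape=1011.[.].   (Q,.)→(P,.,-1)
state=P head=4 tape=1011[.]..   (P,.)→(Q,1,+1)
state=Q head=5 tape=10111[.].   (Q,.)→(P,.,-1)
state=P head=4 tape=1011[1]..   (P,1)→(R,1,+1)
state=R head=5 tape=10111[.].   (R,.)→(Q,0,+1)
state=Q head=6 tape=101110[.]   (Q,.)→(P,.,-1)
state=P head=5 tape=10111[0].
Cell 5 holds 0 when M halts.

0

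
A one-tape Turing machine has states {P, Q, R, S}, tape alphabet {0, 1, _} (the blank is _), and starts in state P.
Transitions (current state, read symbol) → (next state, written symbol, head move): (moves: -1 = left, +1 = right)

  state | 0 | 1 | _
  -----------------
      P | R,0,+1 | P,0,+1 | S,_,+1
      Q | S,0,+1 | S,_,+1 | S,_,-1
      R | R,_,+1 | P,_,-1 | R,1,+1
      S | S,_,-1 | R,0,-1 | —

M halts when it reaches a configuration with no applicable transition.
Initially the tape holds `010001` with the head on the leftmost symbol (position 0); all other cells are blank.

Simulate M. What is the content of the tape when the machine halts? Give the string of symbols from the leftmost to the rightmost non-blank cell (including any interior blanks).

01

state=P head=0 tape=[0]10001   (P,0)→(R,0,+1)
state=R head=1 tape=0[1]0001   (R,1)→(P,_,-1)
state=P head=0 tape=[0]_0001   (P,0)→(R,0,+1)
state=R head=1 tape=0[_]0001   (R,_)→(R,1,+1)
state=R head=2 tape=01[0]001   (R,0)→(R,_,+1)
state=R head=3 tape=01_[0]01   (R,0)→(R,_,+1)
state=R head=4 tape=01__[0]1   (R,0)→(R,_,+1)
state=R head=5 tape=01___[1]   (R,1)→(P,_,-1)
state=P head=4 tape=01__[_]_   (P,_)→(S,_,+1)
state=S head=5 tape=01___[_]
The non-blank tape span at halt is 01.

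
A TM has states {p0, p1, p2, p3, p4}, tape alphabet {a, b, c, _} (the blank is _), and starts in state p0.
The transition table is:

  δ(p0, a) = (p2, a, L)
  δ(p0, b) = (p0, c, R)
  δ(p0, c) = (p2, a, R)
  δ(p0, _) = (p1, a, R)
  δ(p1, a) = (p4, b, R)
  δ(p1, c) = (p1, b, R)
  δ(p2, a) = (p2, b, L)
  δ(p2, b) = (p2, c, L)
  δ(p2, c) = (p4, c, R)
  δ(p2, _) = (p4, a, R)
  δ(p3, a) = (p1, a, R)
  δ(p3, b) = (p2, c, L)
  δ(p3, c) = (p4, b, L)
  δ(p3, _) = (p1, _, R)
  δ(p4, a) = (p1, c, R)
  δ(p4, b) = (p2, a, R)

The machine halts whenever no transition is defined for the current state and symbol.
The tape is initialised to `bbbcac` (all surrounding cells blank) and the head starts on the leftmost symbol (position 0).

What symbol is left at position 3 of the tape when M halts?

p0 | [b]bbcac   read b → write c, move R, go to p0
p0 | c[b]bcac   read b → write c, move R, go to p0
p0 | cc[b]cac   read b → write c, move R, go to p0
p0 | ccc[c]ac   read c → write a, move R, go to p2
p2 | ccca[a]c   read a → write b, move L, go to p2
p2 | ccc[a]bc   read a → write b, move L, go to p2
p2 | cc[c]bbc   read c → write c, move R, go to p4
p4 | ccc[b]bc   read b → write a, move R, go to p2
p2 | ccca[b]c   read b → write c, move L, go to p2
p2 | ccc[a]cc   read a → write b, move L, go to p2
p2 | cc[c]bcc   read c → write c, move R, go to p4
p4 | ccc[b]cc   read b → write a, move R, go to p2
p2 | ccca[c]c   read c → write c, move R, go to p4
p4 | cccac[c]
Cell 3 holds a when M halts.

a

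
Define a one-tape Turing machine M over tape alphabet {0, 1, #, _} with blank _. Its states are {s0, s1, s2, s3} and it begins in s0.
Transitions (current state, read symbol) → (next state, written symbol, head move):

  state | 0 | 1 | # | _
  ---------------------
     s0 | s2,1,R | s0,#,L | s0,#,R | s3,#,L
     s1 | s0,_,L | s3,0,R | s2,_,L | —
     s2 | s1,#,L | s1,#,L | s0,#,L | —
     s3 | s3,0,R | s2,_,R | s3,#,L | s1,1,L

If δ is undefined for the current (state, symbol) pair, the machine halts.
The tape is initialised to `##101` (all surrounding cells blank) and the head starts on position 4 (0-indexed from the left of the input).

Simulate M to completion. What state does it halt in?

s1

s0 | __##10[1]_   read 1 → write #, move L, go to s0
s0 | __##1[0]#_   read 0 → write 1, move R, go to s2
s2 | __##11[#]_   read # → write #, move L, go to s0
s0 | __##1[1]#_   read 1 → write #, move L, go to s0
s0 | __##[1]##_   read 1 → write #, move L, go to s0
s0 | __#[#]###_   read # → write #, move R, go to s0
s0 | __##[#]##_   read # → write #, move R, go to s0
s0 | __###[#]#_   read # → write #, move R, go to s0
s0 | __####[#]_   read # → write #, move R, go to s0
s0 | __#####[_]   read _ → write #, move L, go to s3
s3 | __####[#]#   read # → write #, move L, go to s3
s3 | __###[#]##   read # → write #, move L, go to s3
s3 | __##[#]###   read # → write #, move L, go to s3
s3 | __#[#]####   read # → write #, move L, go to s3
s3 | __[#]#####   read # → write #, move L, go to s3
s3 | _[_]######   read _ → write 1, move L, go to s1
s1 | [_]1######
No transition is defined for (s1, _); M halts in state s1.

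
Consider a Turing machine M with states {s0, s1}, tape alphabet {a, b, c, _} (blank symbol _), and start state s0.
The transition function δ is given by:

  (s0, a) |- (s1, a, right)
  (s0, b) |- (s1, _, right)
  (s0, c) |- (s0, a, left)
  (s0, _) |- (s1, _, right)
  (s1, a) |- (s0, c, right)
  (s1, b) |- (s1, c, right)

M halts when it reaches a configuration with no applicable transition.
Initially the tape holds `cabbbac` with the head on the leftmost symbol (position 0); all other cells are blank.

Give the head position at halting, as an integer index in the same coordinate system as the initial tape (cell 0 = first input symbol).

8

s0 | _[c]abbbac__   read c → write a, move left, go to s0
s0 | [_]aabbbac__   read _ → write _, move right, go to s1
s1 | _[a]abbbac__   read a → write c, move right, go to s0
s0 | _c[a]bbbac__   read a → write a, move right, go to s1
s1 | _ca[b]bbac__   read b → write c, move right, go to s1
s1 | _cac[b]bac__   read b → write c, move right, go to s1
s1 | _cacc[b]ac__   read b → write c, move right, go to s1
s1 | _caccc[a]c__   read a → write c, move right, go to s0
s0 | _cacccc[c]__   read c → write a, move left, go to s0
s0 | _caccc[c]a__   read c → write a, move left, go to s0
s0 | _cacc[c]aa__   read c → write a, move left, go to s0
s0 | _cac[c]aaa__   read c → write a, move left, go to s0
s0 | _ca[c]aaaa__   read c → write a, move left, go to s0
s0 | _c[a]aaaaa__   read a → write a, move right, go to s1
s1 | _ca[a]aaaa__   read a → write c, move right, go to s0
s0 | _cac[a]aaa__   read a → write a, move right, go to s1
s1 | _caca[a]aa__   read a → write c, move right, go to s0
s0 | _cacac[a]a__   read a → write a, move right, go to s1
s1 | _cacaca[a]__   read a → write c, move right, go to s0
s0 | _cacacac[_]_   read _ → write _, move right, go to s1
s1 | _cacacac_[_]
At halt the head is at cell 8.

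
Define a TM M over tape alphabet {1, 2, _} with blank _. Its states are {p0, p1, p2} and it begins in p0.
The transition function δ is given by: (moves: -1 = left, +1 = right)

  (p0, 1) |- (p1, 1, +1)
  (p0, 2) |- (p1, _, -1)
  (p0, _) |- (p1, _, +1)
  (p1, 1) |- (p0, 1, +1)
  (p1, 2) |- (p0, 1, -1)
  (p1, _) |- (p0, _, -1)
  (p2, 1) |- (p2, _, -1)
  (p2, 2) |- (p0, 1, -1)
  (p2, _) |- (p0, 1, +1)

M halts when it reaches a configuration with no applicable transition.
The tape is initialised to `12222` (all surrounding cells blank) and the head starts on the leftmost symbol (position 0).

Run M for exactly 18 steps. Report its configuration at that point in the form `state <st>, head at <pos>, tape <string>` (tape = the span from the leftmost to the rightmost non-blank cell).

state p0, head at 4, tape 11_1

state=p0 head=0 tape=[1]2222_   (p0,1)→(p1,1,+1)
state=p1 head=1 tape=1[2]222_   (p1,2)→(p0,1,-1)
state=p0 head=0 tape=[1]1222_   (p0,1)→(p1,1,+1)
state=p1 head=1 tape=1[1]222_   (p1,1)→(p0,1,+1)
state=p0 head=2 tape=11[2]22_   (p0,2)→(p1,_,-1)
state=p1 head=1 tape=1[1]_22_   (p1,1)→(p0,1,+1)
state=p0 head=2 tape=11[_]22_   (p0,_)→(p1,_,+1)
state=p1 head=3 tape=11_[2]2_   (p1,2)→(p0,1,-1)
state=p0 head=2 tape=11[_]12_   (p0,_)→(p1,_,+1)
state=p1 head=3 tape=11_[1]2_   (p1,1)→(p0,1,+1)
state=p0 head=4 tape=11_1[2]_   (p0,2)→(p1,_,-1)
state=p1 head=3 tape=11_[1]__   (p1,1)→(p0,1,+1)
state=p0 head=4 tape=11_1[_]_   (p0,_)→(p1,_,+1)
state=p1 head=5 tape=11_1_[_]   (p1,_)→(p0,_,-1)
state=p0 head=4 tape=11_1[_]_   (p0,_)→(p1,_,+1)
state=p1 head=5 tape=11_1_[_]   (p1,_)→(p0,_,-1)
state=p0 head=4 tape=11_1[_]_   (p0,_)→(p1,_,+1)
state=p1 head=5 tape=11_1_[_]   (p1,_)→(p0,_,-1)
state=p0 head=4 tape=11_1[_]_
After 18 steps: state p0, head at 4, tape 11_1.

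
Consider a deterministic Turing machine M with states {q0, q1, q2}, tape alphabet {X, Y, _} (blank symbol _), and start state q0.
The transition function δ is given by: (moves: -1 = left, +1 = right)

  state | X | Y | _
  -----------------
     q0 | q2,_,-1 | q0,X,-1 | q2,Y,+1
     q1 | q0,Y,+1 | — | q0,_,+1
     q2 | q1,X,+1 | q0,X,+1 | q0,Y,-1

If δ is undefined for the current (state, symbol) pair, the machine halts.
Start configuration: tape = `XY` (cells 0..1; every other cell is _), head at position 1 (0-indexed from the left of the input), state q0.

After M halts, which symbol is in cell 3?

q0 | __X[Y]___   read Y → write X, move -1, go to q0
q0 | __[X]X___   read X → write _, move -1, go to q2
q2 | _[_]_X___   read _ → write Y, move -1, go to q0
q0 | [_]Y_X___   read _ → write Y, move +1, go to q2
q2 | Y[Y]_X___   read Y → write X, move +1, go to q0
q0 | YX[_]X___   read _ → write Y, move +1, go to q2
q2 | YXY[X]___   read X → write X, move +1, go to q1
q1 | YXYX[_]__   read _ → write _, move +1, go to q0
q0 | YXYX_[_]_   read _ → write Y, move +1, go to q2
q2 | YXYX_Y[_]   read _ → write Y, move -1, go to q0
q0 | YXYX_[Y]Y   read Y → write X, move -1, go to q0
q0 | YXYX[_]XY   read _ → write Y, move +1, go to q2
q2 | YXYXY[X]Y   read X → write X, move +1, go to q1
q1 | YXYXYX[Y]
Cell 3 holds X when M halts.

X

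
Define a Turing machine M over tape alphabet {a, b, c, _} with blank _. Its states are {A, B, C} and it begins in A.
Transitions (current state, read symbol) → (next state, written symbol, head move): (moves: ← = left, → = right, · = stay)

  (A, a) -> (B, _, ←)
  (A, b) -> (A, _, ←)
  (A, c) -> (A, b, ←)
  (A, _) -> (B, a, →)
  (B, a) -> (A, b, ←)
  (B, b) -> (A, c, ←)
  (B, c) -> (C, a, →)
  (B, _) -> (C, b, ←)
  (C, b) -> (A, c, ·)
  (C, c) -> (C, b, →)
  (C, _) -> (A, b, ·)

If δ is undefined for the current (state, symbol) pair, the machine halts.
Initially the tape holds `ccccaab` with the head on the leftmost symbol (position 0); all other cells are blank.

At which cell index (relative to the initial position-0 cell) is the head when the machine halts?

state=A head=0 tape=____[c]cccaab   (A,c)→(A,b,←)
state=A head=-1 tape=___[_]bcccaab   (A,_)→(B,a,→)
state=B head=0 tape=___a[b]cccaab   (B,b)→(A,c,←)
state=A head=-1 tape=___[a]ccccaab   (A,a)→(B,_,←)
state=B head=-2 tape=__[_]_ccccaab   (B,_)→(C,b,←)
state=C head=-3 tape=_[_]b_ccccaab   (C,_)→(A,b,·)
state=A head=-3 tape=_[b]b_ccccaab   (A,b)→(A,_,←)
state=A head=-4 tape=[_]_b_ccccaab   (A,_)→(B,a,→)
state=B head=-3 tape=a[_]b_ccccaab   (B,_)→(C,b,←)
state=C head=-4 tape=[a]bb_ccccaab
At halt the head is at cell -4.

-4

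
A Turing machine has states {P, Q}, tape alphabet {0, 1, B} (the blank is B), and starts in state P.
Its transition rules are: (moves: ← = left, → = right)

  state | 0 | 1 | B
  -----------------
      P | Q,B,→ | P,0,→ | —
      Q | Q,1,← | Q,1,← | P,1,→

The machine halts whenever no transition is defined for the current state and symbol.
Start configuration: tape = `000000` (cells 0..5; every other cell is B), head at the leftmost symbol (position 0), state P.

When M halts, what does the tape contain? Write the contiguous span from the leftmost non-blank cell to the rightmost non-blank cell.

state=P head=0 tape=[0]00000B   (P,0)→(Q,B,→)
state=Q head=1 tape=B[0]0000B   (Q,0)→(Q,1,←)
state=Q head=0 tape=[B]10000B   (Q,B)→(P,1,→)
state=P head=1 tape=1[1]0000B   (P,1)→(P,0,→)
state=P head=2 tape=10[0]000B   (P,0)→(Q,B,→)
state=Q head=3 tape=10B[0]00B   (Q,0)→(Q,1,←)
state=Q head=2 tape=10[B]100B   (Q,B)→(P,1,→)
state=P head=3 tape=101[1]00B   (P,1)→(P,0,→)
state=P head=4 tape=1010[0]0B   (P,0)→(Q,B,→)
state=Q head=5 tape=1010B[0]B   (Q,0)→(Q,1,←)
state=Q head=4 tape=1010[B]1B   (Q,B)→(P,1,→)
state=P head=5 tape=10101[1]B   (P,1)→(P,0,→)
state=P head=6 tape=101010[B]
The non-blank tape span at halt is 101010.

101010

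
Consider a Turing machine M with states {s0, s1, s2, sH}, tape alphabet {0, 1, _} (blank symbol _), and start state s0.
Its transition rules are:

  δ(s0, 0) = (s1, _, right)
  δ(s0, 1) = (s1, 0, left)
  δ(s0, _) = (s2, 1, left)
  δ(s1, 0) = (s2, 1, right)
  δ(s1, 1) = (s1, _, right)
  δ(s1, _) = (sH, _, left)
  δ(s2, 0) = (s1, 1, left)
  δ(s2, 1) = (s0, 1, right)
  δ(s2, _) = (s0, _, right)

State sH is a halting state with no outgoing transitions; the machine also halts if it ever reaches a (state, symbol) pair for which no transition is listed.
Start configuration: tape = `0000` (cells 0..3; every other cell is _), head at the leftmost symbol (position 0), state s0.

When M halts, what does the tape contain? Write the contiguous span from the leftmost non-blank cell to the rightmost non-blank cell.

1_0

s0 | [0]000__   read 0 → write _, move right, go to s1
s1 | _[0]00__   read 0 → write 1, move right, go to s2
s2 | _1[0]0__   read 0 → write 1, move left, go to s1
s1 | _[1]10__   read 1 → write _, move right, go to s1
s1 | __[1]0__   read 1 → write _, move right, go to s1
s1 | ___[0]__   read 0 → write 1, move right, go to s2
s2 | ___1[_]_   read _ → write _, move right, go to s0
s0 | ___1_[_]   read _ → write 1, move left, go to s2
s2 | ___1[_]1   read _ → write _, move right, go to s0
s0 | ___1_[1]   read 1 → write 0, move left, go to s1
s1 | ___1[_]0   read _ → write _, move left, go to sH
sH | ___[1]_0
The non-blank tape span at halt is 1_0.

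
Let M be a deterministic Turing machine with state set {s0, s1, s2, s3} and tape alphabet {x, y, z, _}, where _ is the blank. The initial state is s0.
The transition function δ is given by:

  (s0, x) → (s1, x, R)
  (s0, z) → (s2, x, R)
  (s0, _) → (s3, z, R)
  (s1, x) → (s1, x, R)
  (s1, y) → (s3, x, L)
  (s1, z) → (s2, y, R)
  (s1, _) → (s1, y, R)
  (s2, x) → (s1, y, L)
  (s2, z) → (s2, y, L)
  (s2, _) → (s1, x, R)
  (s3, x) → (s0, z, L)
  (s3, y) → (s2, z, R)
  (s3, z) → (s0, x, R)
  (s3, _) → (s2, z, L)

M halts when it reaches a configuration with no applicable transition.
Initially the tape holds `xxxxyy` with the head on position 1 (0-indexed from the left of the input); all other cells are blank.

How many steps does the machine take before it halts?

38

s0 | __x[x]xxyy   read x → write x, move R, go to s1
s1 | __xx[x]xyy   read x → write x, move R, go to s1
s1 | __xxx[x]yy   read x → write x, move R, go to s1
s1 | __xxxx[y]y   read y → write x, move L, go to s3
s3 | __xxx[x]xy   read x → write z, move L, go to s0
s0 | __xx[x]zxy   read x → write x, move R, go to s1
s1 | __xxx[z]xy   read z → write y, move R, go to s2
s2 | __xxxy[x]y   read x → write y, move L, go to s1
s1 | __xxx[y]yy   read y → write x, move L, go to s3
s3 | __xx[x]xyy   read x → write z, move L, go to s0
s0 | __x[x]zxyy   read x → write x, move R, go to s1
s1 | __xx[z]xyy   read z → write y, move R, go to s2
s2 | __xxy[x]yy   read x → write y, move L, go to s1
s1 | __xx[y]yyy   read y → write x, move L, go to s3
s3 | __x[x]xyyy   read x → write z, move L, go to s0
s0 | __[x]zxyyy   read x → write x, move R, go to s1
s1 | __x[z]xyyy   read z → write y, move R, go to s2
s2 | __xy[x]yyy   read x → write y, move L, go to s1
s1 | __x[y]yyyy   read y → write x, move L, go to s3
s3 | __[x]xyyyy   read x → write z, move L, go to s0
s0 | _[_]zxyyyy   read _ → write z, move R, go to s3
s3 | _z[z]xyyyy   read z → write x, move R, go to s0
s0 | _zx[x]yyyy   read x → write x, move R, go to s1
s1 | _zxx[y]yyy   read y → write x, move L, go to s3
s3 | _zx[x]xyyy   read x → write z, move L, go to s0
s0 | _z[x]zxyyy   read x → write x, move R, go to s1
s1 | _zx[z]xyyy   read z → write y, move R, go to s2
s2 | _zxy[x]yyy   read x → write y, move L, go to s1
s1 | _zx[y]yyyy   read y → write x, move L, go to s3
s3 | _z[x]xyyyy   read x → write z, move L, go to s0
s0 | _[z]zxyyyy   read z → write x, move R, go to s2
s2 | _x[z]xyyyy   read z → write y, move L, go to s2
s2 | _[x]yxyyyy   read x → write y, move L, go to s1
s1 | [_]yyxyyyy   read _ → write y, move R, go to s1
s1 | y[y]yxyyyy   read y → write x, move L, go to s3
s3 | [y]xyxyyyy   read y → write z, move R, go to s2
s2 | z[x]yxyyyy   read x → write y, move L, go to s1
s1 | [z]yyxyyyy   read z → write y, move R, go to s2
s2 | y[y]yxyyyy
M halts after 38 transitions.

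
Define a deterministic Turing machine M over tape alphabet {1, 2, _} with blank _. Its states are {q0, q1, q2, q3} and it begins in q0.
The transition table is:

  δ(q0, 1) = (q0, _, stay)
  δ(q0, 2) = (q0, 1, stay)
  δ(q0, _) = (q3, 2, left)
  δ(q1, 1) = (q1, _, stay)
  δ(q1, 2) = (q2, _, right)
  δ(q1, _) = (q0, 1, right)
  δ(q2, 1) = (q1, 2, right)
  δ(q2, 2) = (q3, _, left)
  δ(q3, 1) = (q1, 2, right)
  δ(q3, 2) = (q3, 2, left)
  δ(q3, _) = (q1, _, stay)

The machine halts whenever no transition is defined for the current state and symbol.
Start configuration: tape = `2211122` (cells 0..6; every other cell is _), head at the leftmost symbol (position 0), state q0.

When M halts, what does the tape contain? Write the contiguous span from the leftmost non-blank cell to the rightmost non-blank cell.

state=q0 head=0 tape=_[2]211122_   (q0,2)→(q0,1,stay)
state=q0 head=0 tape=_[1]211122_   (q0,1)→(q0,_,stay)
state=q0 head=0 tape=_[_]211122_   (q0,_)→(q3,2,left)
state=q3 head=-1 tape=[_]2211122_   (q3,_)→(q1,_,stay)
state=q1 head=-1 tape=[_]2211122_   (q1,_)→(q0,1,right)
state=q0 head=0 tape=1[2]211122_   (q0,2)→(q0,1,stay)
state=q0 head=0 tape=1[1]211122_   (q0,1)→(q0,_,stay)
state=q0 head=0 tape=1[_]211122_   (q0,_)→(q3,2,left)
state=q3 head=-1 tape=[1]2211122_   (q3,1)→(q1,2,right)
state=q1 head=0 tape=2[2]211122_   (q1,2)→(q2,_,right)
state=q2 head=1 tape=2_[2]11122_   (q2,2)→(q3,_,left)
state=q3 head=0 tape=2[_]_11122_   (q3,_)→(q1,_,stay)
state=q1 head=0 tape=2[_]_11122_   (q1,_)→(q0,1,right)
state=q0 head=1 tape=21[_]11122_   (q0,_)→(q3,2,left)
state=q3 head=0 tape=2[1]211122_   (q3,1)→(q1,2,right)
state=q1 head=1 tape=22[2]11122_   (q1,2)→(q2,_,right)
state=q2 head=2 tape=22_[1]1122_   (q2,1)→(q1,2,right)
state=q1 head=3 tape=22_2[1]122_   (q1,1)→(q1,_,stay)
state=q1 head=3 tape=22_2[_]122_   (q1,_)→(q0,1,right)
state=q0 head=4 tape=22_21[1]22_   (q0,1)→(q0,_,stay)
state=q0 head=4 tape=22_21[_]22_   (q0,_)→(q3,2,left)
state=q3 head=3 tape=22_2[1]222_   (q3,1)→(q1,2,right)
state=q1 head=4 tape=22_22[2]22_   (q1,2)→(q2,_,right)
state=q2 head=5 tape=22_22_[2]2_   (q2,2)→(q3,_,left)
state=q3 head=4 tape=22_22[_]_2_   (q3,_)→(q1,_,stay)
state=q1 head=4 tape=22_22[_]_2_   (q1,_)→(q0,1,right)
state=q0 head=5 tape=22_221[_]2_   (q0,_)→(q3,2,left)
state=q3 head=4 tape=22_22[1]22_   (q3,1)→(q1,2,right)
state=q1 head=5 tape=22_222[2]2_   (q1,2)→(q2,_,right)
state=q2 head=6 tape=22_222_[2]_   (q2,2)→(q3,_,left)
state=q3 head=5 tape=22_222[_]__   (q3,_)→(q1,_,stay)
state=q1 head=5 tape=22_222[_]__   (q1,_)→(q0,1,right)
state=q0 head=6 tape=22_2221[_]_   (q0,_)→(q3,2,left)
state=q3 head=5 tape=22_222[1]2_   (q3,1)→(q1,2,right)
state=q1 head=6 tape=22_2222[2]_   (q1,2)→(q2,_,right)
state=q2 head=7 tape=22_2222_[_]
The non-blank tape span at halt is 22_2222.

22_2222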